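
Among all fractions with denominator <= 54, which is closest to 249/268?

13/14

Expand x = 249/268 as a continued fraction with the Euclidean algorithm:
  249 = 0*268 + 249, so a_0 = 0.
  268 = 1*249 + 19, so a_1 = 1.
  249 = 13*19 + 2, so a_2 = 13.
  19 = 9*2 + 1, so a_3 = 9.
  2 = 2*1 + 0, so a_4 = 2.
so x = [0; 1, 13, 9, 2].
Convergents (p_i = a_i*p_{i-1} + p_{i-2}, q_i = a_i*q_{i-1} + q_{i-2} with p_{-2}=0, p_{-1}=1, q_{-2}=1, q_{-1}=0), until the denominator exceeds 54:
  i=0: a_0=0, p_0 = 0*1 + 0 = 0, q_0 = 0*0 + 1 = 1.
  i=1: a_1=1, p_1 = 1*0 + 1 = 1, q_1 = 1*1 + 0 = 1.
  i=2: a_2=13, p_2 = 13*1 + 0 = 13, q_2 = 13*1 + 1 = 14.
  i=3: a_3=9, p_3 = 9*13 + 1 = 118, q_3 = 9*14 + 1 = 127.
q_3 = 127 > 54, so the last convergent with denominator <= 54 is p_2/q_2 = 13/14.
The closest fraction with denominator <= 54 is either p_2/q_2 or the intermediate fraction (k*p_2 + p_1)/(k*q_2 + q_1) with the largest k >= 1 whose denominator stays <= 54; these approach x as k grows, and every other convergent or intermediate fraction in range is farther away.
Largest k: floor((54 - q_1)/q_2) = floor((54 - 1)/14) = 3.
That gives (3*13 + 1)/(3*14 + 1) = 40/43.
Compare the errors: |x - 13/14| = |249*14 - 13*268|/(268*14) = 2/3752, and |x - 40/43| = |249*43 - 40*268|/(268*43) = 13/11524.
Cross-multiplying, 2*11524 = 23048 < 48776 = 13*3752, so 2/3752 is smaller: the convergent 13/14 is closer to x than 40/43.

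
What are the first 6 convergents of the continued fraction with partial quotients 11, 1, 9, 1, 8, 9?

Using the convergent recurrence p_i = a_i*p_{i-1} + p_{i-2}, q_i = a_i*q_{i-1} + q_{i-2} with p_{-2}=0, p_{-1}=1, q_{-2}=1, q_{-1}=0:
  i=0: a_0=11, p_0 = 11*1 + 0 = 11, q_0 = 11*0 + 1 = 1.
  i=1: a_1=1, p_1 = 1*11 + 1 = 12, q_1 = 1*1 + 0 = 1.
  i=2: a_2=9, p_2 = 9*12 + 11 = 119, q_2 = 9*1 + 1 = 10.
  i=3: a_3=1, p_3 = 1*119 + 12 = 131, q_3 = 1*10 + 1 = 11.
  i=4: a_4=8, p_4 = 8*131 + 119 = 1167, q_4 = 8*11 + 10 = 98.
  i=5: a_5=9, p_5 = 9*1167 + 131 = 10634, q_5 = 9*98 + 11 = 893.

11/1, 12/1, 119/10, 131/11, 1167/98, 10634/893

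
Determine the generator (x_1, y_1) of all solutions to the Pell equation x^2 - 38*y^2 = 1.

(x, y) = (37, 6)

First expand sqrt(38) as a continued fraction. With x_i = (sqrt(38) + m_i)/d_i and (m_0, d_0) = (0, 1): a_0 = floor(sqrt(38)) = 6, since 6^2 = 36 <= 38 < 49 = 7^2.
Iterate m_{i+1} = d_i*a_i - m_i, d_{i+1} = (38 - m_{i+1}^2)/d_i, a_{i+1} = floor((a_0 + m_{i+1})/d_{i+1}):
  m_1 = 1*6 - 0 = 6, d_1 = (38 - 6^2)/1 = 2/1 = 2, a_1 = floor((6 + 6)/2) = 6.
  m_2 = 2*6 - 6 = 6, d_2 = (38 - 6^2)/2 = 2/2 = 1, a_2 = floor((6 + 6)/1) = 12.
  m_3 = 1*12 - 6 = 6, d_3 = (38 - 6^2)/1 = 2/1 = 2: (m_3, d_3) = (m_1, d_1) = (6, 2), so from here the quotients repeat a_1, a_2; the period length is 2.
So sqrt(38) = [6; (6, 12)] with period length k = 2.
k is even, so the fundamental solution of x^2 - 38y^2 = 1 is (p_{k-1}, q_{k-1}) = (p_1, q_1); compute convergents through index 1.
Convergents (p_i = a_i*p_{i-1} + p_{i-2}, q_i = a_i*q_{i-1} + q_{i-2} with p_{-2}=0, p_{-1}=1, q_{-2}=1, q_{-1}=0):
  i=0: a_0=6, p_0 = 6*1 + 0 = 6, q_0 = 6*0 + 1 = 1.
  i=1: a_1=6, p_1 = 6*6 + 1 = 37, q_1 = 6*1 + 0 = 6.
Check: 37^2 - 38*6^2 = 1369 - 1368 = 1, so (x, y) = (37, 6) solves the equation, and by the theorem it is the least positive solution.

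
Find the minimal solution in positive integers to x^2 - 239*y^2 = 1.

First expand sqrt(239) as a continued fraction. With x_i = (sqrt(239) + m_i)/d_i and (m_0, d_0) = (0, 1): a_0 = floor(sqrt(239)) = 15, since 15^2 = 225 <= 239 < 256 = 16^2.
Iterate m_{i+1} = d_i*a_i - m_i, d_{i+1} = (239 - m_{i+1}^2)/d_i, a_{i+1} = floor((a_0 + m_{i+1})/d_{i+1}):
  m_1 = 1*15 - 0 = 15, d_1 = (239 - 15^2)/1 = 14/1 = 14, a_1 = floor((15 + 15)/14) = 2.
  m_2 = 14*2 - 15 = 13, d_2 = (239 - 13^2)/14 = 70/14 = 5, a_2 = floor((15 + 13)/5) = 5.
  m_3 = 5*5 - 13 = 12, d_3 = (239 - 12^2)/5 = 95/5 = 19, a_3 = floor((15 + 12)/19) = 1.
  m_4 = 19*1 - 12 = 7, d_4 = (239 - 7^2)/19 = 190/19 = 10, a_4 = floor((15 + 7)/10) = 2.
  m_5 = 10*2 - 7 = 13, d_5 = (239 - 13^2)/10 = 70/10 = 7, a_5 = floor((15 + 13)/7) = 4.
  m_6 = 7*4 - 13 = 15, d_6 = (239 - 15^2)/7 = 14/7 = 2, a_6 = floor((15 + 15)/2) = 15.
  m_7 = 2*15 - 15 = 15, d_7 = (239 - 15^2)/2 = 14/2 = 7, a_7 = floor((15 + 15)/7) = 4.
  m_8 = 7*4 - 15 = 13, d_8 = (239 - 13^2)/7 = 70/7 = 10, a_8 = floor((15 + 13)/10) = 2.
  m_9 = 10*2 - 13 = 7, d_9 = (239 - 7^2)/10 = 190/10 = 19, a_9 = floor((15 + 7)/19) = 1.
  m_10 = 19*1 - 7 = 12, d_10 = (239 - 12^2)/19 = 95/19 = 5, a_10 = floor((15 + 12)/5) = 5.
  m_11 = 5*5 - 12 = 13, d_11 = (239 - 13^2)/5 = 70/5 = 14, a_11 = floor((15 + 13)/14) = 2.
  m_12 = 14*2 - 13 = 15, d_12 = (239 - 15^2)/14 = 14/14 = 1, a_12 = floor((15 + 15)/1) = 30.
  m_13 = 1*30 - 15 = 15, d_13 = (239 - 15^2)/1 = 14/1 = 14: (m_13, d_13) = (m_1, d_1) = (15, 14), so from here the quotients repeat a_1, ..., a_12; the period length is 12.
So sqrt(239) = [15; (2, 5, 1, 2, 4, 15, 4, 2, 1, 5, 2, 30)] with period length k = 12.
k is even, so the fundamental solution of x^2 - 239y^2 = 1 is (p_{k-1}, q_{k-1}) = (p_11, q_11); compute convergents through index 11.
Convergents (p_i = a_i*p_{i-1} + p_{i-2}, q_i = a_i*q_{i-1} + q_{i-2} with p_{-2}=0, p_{-1}=1, q_{-2}=1, q_{-1}=0):
  i=0: a_0=15, p_0 = 15*1 + 0 = 15, q_0 = 15*0 + 1 = 1.
  i=1: a_1=2, p_1 = 2*15 + 1 = 31, q_1 = 2*1 + 0 = 2.
  i=2: a_2=5, p_2 = 5*31 + 15 = 170, q_2 = 5*2 + 1 = 11.
  i=3: a_3=1, p_3 = 1*170 + 31 = 201, q_3 = 1*11 + 2 = 13.
  i=4: a_4=2, p_4 = 2*201 + 170 = 572, q_4 = 2*13 + 11 = 37.
  i=5: a_5=4, p_5 = 4*572 + 201 = 2489, q_5 = 4*37 + 13 = 161.
  i=6: a_6=15, p_6 = 15*2489 + 572 = 37907, q_6 = 15*161 + 37 = 2452.
  i=7: a_7=4, p_7 = 4*37907 + 2489 = 154117, q_7 = 4*2452 + 161 = 9969.
  i=8: a_8=2, p_8 = 2*154117 + 37907 = 346141, q_8 = 2*9969 + 2452 = 22390.
  i=9: a_9=1, p_9 = 1*346141 + 154117 = 500258, q_9 = 1*22390 + 9969 = 32359.
  i=10: a_10=5, p_10 = 5*500258 + 346141 = 2847431, q_10 = 5*32359 + 22390 = 184185.
  i=11: a_11=2, p_11 = 2*2847431 + 500258 = 6195120, q_11 = 2*184185 + 32359 = 400729.
Check: 6195120^2 - 239*400729^2 = 38379511814400 - 38379511814399 = 1, so (x, y) = (6195120, 400729) solves the equation, and by the theorem it is the least positive solution.

(x, y) = (6195120, 400729)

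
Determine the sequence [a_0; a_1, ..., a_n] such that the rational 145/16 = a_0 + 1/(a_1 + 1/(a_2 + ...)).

Run the Euclidean algorithm on 145 and 16; the successive quotients are the partial quotients a_0, a_1, ... (each step inverts the fractional part left over by the previous one):
  145 = 9*16 + 1, so a_0 = 9.
  16 = 16*1 + 0, so a_1 = 16.
The remainder reaches 0 after 2 divisions, so the expansion has 2 partial quotients, read off in order.

[9; 16]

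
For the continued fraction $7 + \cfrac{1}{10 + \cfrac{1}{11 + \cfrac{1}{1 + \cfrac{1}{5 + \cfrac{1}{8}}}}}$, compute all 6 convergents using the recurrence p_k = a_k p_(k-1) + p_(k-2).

7/1, 71/10, 788/111, 859/121, 5083/716, 41523/5849

Using the convergent recurrence p_i = a_i*p_{i-1} + p_{i-2}, q_i = a_i*q_{i-1} + q_{i-2} with p_{-2}=0, p_{-1}=1, q_{-2}=1, q_{-1}=0:
  i=0: a_0=7, p_0 = 7*1 + 0 = 7, q_0 = 7*0 + 1 = 1.
  i=1: a_1=10, p_1 = 10*7 + 1 = 71, q_1 = 10*1 + 0 = 10.
  i=2: a_2=11, p_2 = 11*71 + 7 = 788, q_2 = 11*10 + 1 = 111.
  i=3: a_3=1, p_3 = 1*788 + 71 = 859, q_3 = 1*111 + 10 = 121.
  i=4: a_4=5, p_4 = 5*859 + 788 = 5083, q_4 = 5*121 + 111 = 716.
  i=5: a_5=8, p_5 = 8*5083 + 859 = 41523, q_5 = 8*716 + 121 = 5849.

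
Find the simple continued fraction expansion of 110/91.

Run the Euclidean algorithm on 110 and 91; the successive quotients are the partial quotients a_0, a_1, ... (each step inverts the fractional part left over by the previous one):
  110 = 1*91 + 19, so a_0 = 1.
  91 = 4*19 + 15, so a_1 = 4.
  19 = 1*15 + 4, so a_2 = 1.
  15 = 3*4 + 3, so a_3 = 3.
  4 = 1*3 + 1, so a_4 = 1.
  3 = 3*1 + 0, so a_5 = 3.
The remainder reaches 0 after 6 divisions, so the expansion has 6 partial quotients, read off in order.

[1; 4, 1, 3, 1, 3]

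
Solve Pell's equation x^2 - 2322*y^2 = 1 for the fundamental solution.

First expand sqrt(2322) as a continued fraction. With x_i = (sqrt(2322) + m_i)/d_i and (m_0, d_0) = (0, 1): a_0 = floor(sqrt(2322)) = 48, since 48^2 = 2304 <= 2322 < 2401 = 49^2.
Iterate m_{i+1} = d_i*a_i - m_i, d_{i+1} = (2322 - m_{i+1}^2)/d_i, a_{i+1} = floor((a_0 + m_{i+1})/d_{i+1}):
  m_1 = 1*48 - 0 = 48, d_1 = (2322 - 48^2)/1 = 18/1 = 18, a_1 = floor((48 + 48)/18) = 5.
  m_2 = 18*5 - 48 = 42, d_2 = (2322 - 42^2)/18 = 558/18 = 31, a_2 = floor((48 + 42)/31) = 2.
  m_3 = 31*2 - 42 = 20, d_3 = (2322 - 20^2)/31 = 1922/31 = 62, a_3 = floor((48 + 20)/62) = 1.
  m_4 = 62*1 - 20 = 42, d_4 = (2322 - 42^2)/62 = 558/62 = 9, a_4 = floor((48 + 42)/9) = 10.
  m_5 = 9*10 - 42 = 48, d_5 = (2322 - 48^2)/9 = 18/9 = 2, a_5 = floor((48 + 48)/2) = 48.
  m_6 = 2*48 - 48 = 48, d_6 = (2322 - 48^2)/2 = 18/2 = 9, a_6 = floor((48 + 48)/9) = 10.
  m_7 = 9*10 - 48 = 42, d_7 = (2322 - 42^2)/9 = 558/9 = 62, a_7 = floor((48 + 42)/62) = 1.
  m_8 = 62*1 - 42 = 20, d_8 = (2322 - 20^2)/62 = 1922/62 = 31, a_8 = floor((48 + 20)/31) = 2.
  m_9 = 31*2 - 20 = 42, d_9 = (2322 - 42^2)/31 = 558/31 = 18, a_9 = floor((48 + 42)/18) = 5.
  m_10 = 18*5 - 42 = 48, d_10 = (2322 - 48^2)/18 = 18/18 = 1, a_10 = floor((48 + 48)/1) = 96.
  m_11 = 1*96 - 48 = 48, d_11 = (2322 - 48^2)/1 = 18/1 = 18: (m_11, d_11) = (m_1, d_1) = (48, 18), so from here the quotients repeat a_1, ..., a_10; the period length is 10.
So sqrt(2322) = [48; (5, 2, 1, 10, 48, 10, 1, 2, 5, 96)] with period length k = 10.
k is even, so the fundamental solution of x^2 - 2322y^2 = 1 is (p_{k-1}, q_{k-1}) = (p_9, q_9); compute convergents through index 9.
Convergents (p_i = a_i*p_{i-1} + p_{i-2}, q_i = a_i*q_{i-1} + q_{i-2} with p_{-2}=0, p_{-1}=1, q_{-2}=1, q_{-1}=0):
  i=0: a_0=48, p_0 = 48*1 + 0 = 48, q_0 = 48*0 + 1 = 1.
  i=1: a_1=5, p_1 = 5*48 + 1 = 241, q_1 = 5*1 + 0 = 5.
  i=2: a_2=2, p_2 = 2*241 + 48 = 530, q_2 = 2*5 + 1 = 11.
  i=3: a_3=1, p_3 = 1*530 + 241 = 771, q_3 = 1*11 + 5 = 16.
  i=4: a_4=10, p_4 = 10*771 + 530 = 8240, q_4 = 10*16 + 11 = 171.
  i=5: a_5=48, p_5 = 48*8240 + 771 = 396291, q_5 = 48*171 + 16 = 8224.
  i=6: a_6=10, p_6 = 10*396291 + 8240 = 3971150, q_6 = 10*8224 + 171 = 82411.
  i=7: a_7=1, p_7 = 1*3971150 + 396291 = 4367441, q_7 = 1*82411 + 8224 = 90635.
  i=8: a_8=2, p_8 = 2*4367441 + 3971150 = 12706032, q_8 = 2*90635 + 82411 = 263681.
  i=9: a_9=5, p_9 = 5*12706032 + 4367441 = 67897601, q_9 = 5*263681 + 90635 = 1409040.
Check: 67897601^2 - 2322*1409040^2 = 4610084221555201 - 4610084221555200 = 1, so (x, y) = (67897601, 1409040) solves the equation, and by the theorem it is the least positive solution.

(x, y) = (67897601, 1409040)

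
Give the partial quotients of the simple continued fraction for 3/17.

[0; 5, 1, 2]

Run the Euclidean algorithm on 3 and 17; the successive quotients are the partial quotients a_0, a_1, ... (each step inverts the fractional part left over by the previous one):
  3 = 0*17 + 3, so a_0 = 0.
  17 = 5*3 + 2, so a_1 = 5.
  3 = 1*2 + 1, so a_2 = 1.
  2 = 2*1 + 0, so a_3 = 2.
The remainder reaches 0 after 4 divisions, so the expansion has 4 partial quotients, read off in order.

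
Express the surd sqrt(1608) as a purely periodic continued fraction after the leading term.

Write x_i = (sqrt(1608) + m_i)/d_i with (m_0, d_0) = (0, 1). a_0 = floor(sqrt(1608)) = 40, since 40^2 = 1600 <= 1608 < 1681 = 41^2.
Iterate m_{i+1} = d_i*a_i - m_i, d_{i+1} = (1608 - m_{i+1}^2)/d_i, a_{i+1} = floor((a_0 + m_{i+1})/d_{i+1}):
  m_1 = 1*40 - 0 = 40, d_1 = (1608 - 40^2)/1 = 8/1 = 8, a_1 = floor((40 + 40)/8) = 10.
  m_2 = 8*10 - 40 = 40, d_2 = (1608 - 40^2)/8 = 8/8 = 1, a_2 = floor((40 + 40)/1) = 80.
  m_3 = 1*80 - 40 = 40, d_3 = (1608 - 40^2)/1 = 8/1 = 8: (m_3, d_3) = (m_1, d_1) = (40, 8), so from here the quotients repeat a_1, a_2; the period length is 2.
Hence the expansion of sqrt(1608) is a_0 = 40 followed by the repeating block 10, 80 (period 2).

[40; (10, 80)]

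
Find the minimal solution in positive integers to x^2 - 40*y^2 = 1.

(x, y) = (19, 3)

First expand sqrt(40) as a continued fraction. With x_i = (sqrt(40) + m_i)/d_i and (m_0, d_0) = (0, 1): a_0 = floor(sqrt(40)) = 6, since 6^2 = 36 <= 40 < 49 = 7^2.
Iterate m_{i+1} = d_i*a_i - m_i, d_{i+1} = (40 - m_{i+1}^2)/d_i, a_{i+1} = floor((a_0 + m_{i+1})/d_{i+1}):
  m_1 = 1*6 - 0 = 6, d_1 = (40 - 6^2)/1 = 4/1 = 4, a_1 = floor((6 + 6)/4) = 3.
  m_2 = 4*3 - 6 = 6, d_2 = (40 - 6^2)/4 = 4/4 = 1, a_2 = floor((6 + 6)/1) = 12.
  m_3 = 1*12 - 6 = 6, d_3 = (40 - 6^2)/1 = 4/1 = 4: (m_3, d_3) = (m_1, d_1) = (6, 4), so from here the quotients repeat a_1, a_2; the period length is 2.
So sqrt(40) = [6; (3, 12)] with period length k = 2.
k is even, so the fundamental solution of x^2 - 40y^2 = 1 is (p_{k-1}, q_{k-1}) = (p_1, q_1); compute convergents through index 1.
Convergents (p_i = a_i*p_{i-1} + p_{i-2}, q_i = a_i*q_{i-1} + q_{i-2} with p_{-2}=0, p_{-1}=1, q_{-2}=1, q_{-1}=0):
  i=0: a_0=6, p_0 = 6*1 + 0 = 6, q_0 = 6*0 + 1 = 1.
  i=1: a_1=3, p_1 = 3*6 + 1 = 19, q_1 = 3*1 + 0 = 3.
Check: 19^2 - 40*3^2 = 361 - 360 = 1, so (x, y) = (19, 3) solves the equation, and by the theorem it is the least positive solution.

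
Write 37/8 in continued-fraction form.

Run the Euclidean algorithm on 37 and 8; the successive quotients are the partial quotients a_0, a_1, ... (each step inverts the fractional part left over by the previous one):
  37 = 4*8 + 5, so a_0 = 4.
  8 = 1*5 + 3, so a_1 = 1.
  5 = 1*3 + 2, so a_2 = 1.
  3 = 1*2 + 1, so a_3 = 1.
  2 = 2*1 + 0, so a_4 = 2.
The remainder reaches 0 after 5 divisions, so the expansion has 5 partial quotients, read off in order.

[4; 1, 1, 1, 2]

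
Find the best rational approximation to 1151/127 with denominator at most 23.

Expand x = 1151/127 as a continued fraction with the Euclidean algorithm:
  1151 = 9*127 + 8, so a_0 = 9.
  127 = 15*8 + 7, so a_1 = 15.
  8 = 1*7 + 1, so a_2 = 1.
  7 = 7*1 + 0, so a_3 = 7.
so x = [9; 15, 1, 7].
Convergents (p_i = a_i*p_{i-1} + p_{i-2}, q_i = a_i*q_{i-1} + q_{i-2} with p_{-2}=0, p_{-1}=1, q_{-2}=1, q_{-1}=0), until the denominator exceeds 23:
  i=0: a_0=9, p_0 = 9*1 + 0 = 9, q_0 = 9*0 + 1 = 1.
  i=1: a_1=15, p_1 = 15*9 + 1 = 136, q_1 = 15*1 + 0 = 15.
  i=2: a_2=1, p_2 = 1*136 + 9 = 145, q_2 = 1*15 + 1 = 16.
  i=3: a_3=7, p_3 = 7*145 + 136 = 1151, q_3 = 7*16 + 15 = 127.
q_3 = 127 > 23, so the last convergent with denominator <= 23 is p_2/q_2 = 145/16.
The closest fraction with denominator <= 23 is either p_2/q_2 or the intermediate fraction (k*p_2 + p_1)/(k*q_2 + q_1) with the largest k >= 1 whose denominator stays <= 23; these approach x as k grows, and every other convergent or intermediate fraction in range is farther away.
Largest k: floor((23 - q_1)/q_2) = floor((23 - 15)/16) = 0.
Since k = 0, no intermediate fraction beyond p_2/q_2 has denominator <= 23, so the convergent 145/16 is the closest (its error is |1151*16 - 145*127|/(127*16) = 1/2032).

145/16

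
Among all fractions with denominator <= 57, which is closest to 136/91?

85/57

Expand x = 136/91 as a continued fraction with the Euclidean algorithm:
  136 = 1*91 + 45, so a_0 = 1.
  91 = 2*45 + 1, so a_1 = 2.
  45 = 45*1 + 0, so a_2 = 45.
so x = [1; 2, 45].
Convergents (p_i = a_i*p_{i-1} + p_{i-2}, q_i = a_i*q_{i-1} + q_{i-2} with p_{-2}=0, p_{-1}=1, q_{-2}=1, q_{-1}=0), until the denominator exceeds 57:
  i=0: a_0=1, p_0 = 1*1 + 0 = 1, q_0 = 1*0 + 1 = 1.
  i=1: a_1=2, p_1 = 2*1 + 1 = 3, q_1 = 2*1 + 0 = 2.
  i=2: a_2=45, p_2 = 45*3 + 1 = 136, q_2 = 45*2 + 1 = 91.
q_2 = 91 > 57, so the last convergent with denominator <= 57 is p_1/q_1 = 3/2.
The closest fraction with denominator <= 57 is either p_1/q_1 or the intermediate fraction (k*p_1 + p_0)/(k*q_1 + q_0) with the largest k >= 1 whose denominator stays <= 57; these approach x as k grows, and every other convergent or intermediate fraction in range is farther away.
Largest k: floor((57 - q_0)/q_1) = floor((57 - 1)/2) = 28.
That gives (28*3 + 1)/(28*2 + 1) = 85/57.
Compare the errors: |x - 3/2| = |136*2 - 3*91|/(91*2) = 1/182, and |x - 85/57| = |136*57 - 85*91|/(91*57) = 17/5187.
Cross-multiplying, 17*182 = 3094 < 5187 = 1*5187, so 17/5187 is smaller: the intermediate fraction 85/57 is closer to x than 3/2.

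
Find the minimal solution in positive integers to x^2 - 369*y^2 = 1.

(x, y) = (8396801, 437120)

First expand sqrt(369) as a continued fraction. With x_i = (sqrt(369) + m_i)/d_i and (m_0, d_0) = (0, 1): a_0 = floor(sqrt(369)) = 19, since 19^2 = 361 <= 369 < 400 = 20^2.
Iterate m_{i+1} = d_i*a_i - m_i, d_{i+1} = (369 - m_{i+1}^2)/d_i, a_{i+1} = floor((a_0 + m_{i+1})/d_{i+1}):
  m_1 = 1*19 - 0 = 19, d_1 = (369 - 19^2)/1 = 8/1 = 8, a_1 = floor((19 + 19)/8) = 4.
  m_2 = 8*4 - 19 = 13, d_2 = (369 - 13^2)/8 = 200/8 = 25, a_2 = floor((19 + 13)/25) = 1.
  m_3 = 25*1 - 13 = 12, d_3 = (369 - 12^2)/25 = 225/25 = 9, a_3 = floor((19 + 12)/9) = 3.
  m_4 = 9*3 - 12 = 15, d_4 = (369 - 15^2)/9 = 144/9 = 16, a_4 = floor((19 + 15)/16) = 2.
  m_5 = 16*2 - 15 = 17, d_5 = (369 - 17^2)/16 = 80/16 = 5, a_5 = floor((19 + 17)/5) = 7.
  m_6 = 5*7 - 17 = 18, d_6 = (369 - 18^2)/5 = 45/5 = 9, a_6 = floor((19 + 18)/9) = 4.
  m_7 = 9*4 - 18 = 18, d_7 = (369 - 18^2)/9 = 45/9 = 5, a_7 = floor((19 + 18)/5) = 7.
  m_8 = 5*7 - 18 = 17, d_8 = (369 - 17^2)/5 = 80/5 = 16, a_8 = floor((19 + 17)/16) = 2.
  m_9 = 16*2 - 17 = 15, d_9 = (369 - 15^2)/16 = 144/16 = 9, a_9 = floor((19 + 15)/9) = 3.
  m_10 = 9*3 - 15 = 12, d_10 = (369 - 12^2)/9 = 225/9 = 25, a_10 = floor((19 + 12)/25) = 1.
  m_11 = 25*1 - 12 = 13, d_11 = (369 - 13^2)/25 = 200/25 = 8, a_11 = floor((19 + 13)/8) = 4.
  m_12 = 8*4 - 13 = 19, d_12 = (369 - 19^2)/8 = 8/8 = 1, a_12 = floor((19 + 19)/1) = 38.
  m_13 = 1*38 - 19 = 19, d_13 = (369 - 19^2)/1 = 8/1 = 8: (m_13, d_13) = (m_1, d_1) = (19, 8), so from here the quotients repeat a_1, ..., a_12; the period length is 12.
So sqrt(369) = [19; (4, 1, 3, 2, 7, 4, 7, 2, 3, 1, 4, 38)] with period length k = 12.
k is even, so the fundamental solution of x^2 - 369y^2 = 1 is (p_{k-1}, q_{k-1}) = (p_11, q_11); compute convergents through index 11.
Convergents (p_i = a_i*p_{i-1} + p_{i-2}, q_i = a_i*q_{i-1} + q_{i-2} with p_{-2}=0, p_{-1}=1, q_{-2}=1, q_{-1}=0):
  i=0: a_0=19, p_0 = 19*1 + 0 = 19, q_0 = 19*0 + 1 = 1.
  i=1: a_1=4, p_1 = 4*19 + 1 = 77, q_1 = 4*1 + 0 = 4.
  i=2: a_2=1, p_2 = 1*77 + 19 = 96, q_2 = 1*4 + 1 = 5.
  i=3: a_3=3, p_3 = 3*96 + 77 = 365, q_3 = 3*5 + 4 = 19.
  i=4: a_4=2, p_4 = 2*365 + 96 = 826, q_4 = 2*19 + 5 = 43.
  i=5: a_5=7, p_5 = 7*826 + 365 = 6147, q_5 = 7*43 + 19 = 320.
  i=6: a_6=4, p_6 = 4*6147 + 826 = 25414, q_6 = 4*320 + 43 = 1323.
  i=7: a_7=7, p_7 = 7*25414 + 6147 = 184045, q_7 = 7*1323 + 320 = 9581.
  i=8: a_8=2, p_8 = 2*184045 + 25414 = 393504, q_8 = 2*9581 + 1323 = 20485.
  i=9: a_9=3, p_9 = 3*393504 + 184045 = 1364557, q_9 = 3*20485 + 9581 = 71036.
  i=10: a_10=1, p_10 = 1*1364557 + 393504 = 1758061, q_10 = 1*71036 + 20485 = 91521.
  i=11: a_11=4, p_11 = 4*1758061 + 1364557 = 8396801, q_11 = 4*91521 + 71036 = 437120.
Check: 8396801^2 - 369*437120^2 = 70506267033601 - 70506267033600 = 1, so (x, y) = (8396801, 437120) solves the equation, and by the theorem it is the least positive solution.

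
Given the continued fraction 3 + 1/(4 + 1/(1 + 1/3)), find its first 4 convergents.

3/1, 13/4, 16/5, 61/19

Using the convergent recurrence p_i = a_i*p_{i-1} + p_{i-2}, q_i = a_i*q_{i-1} + q_{i-2} with p_{-2}=0, p_{-1}=1, q_{-2}=1, q_{-1}=0:
  i=0: a_0=3, p_0 = 3*1 + 0 = 3, q_0 = 3*0 + 1 = 1.
  i=1: a_1=4, p_1 = 4*3 + 1 = 13, q_1 = 4*1 + 0 = 4.
  i=2: a_2=1, p_2 = 1*13 + 3 = 16, q_2 = 1*4 + 1 = 5.
  i=3: a_3=3, p_3 = 3*16 + 13 = 61, q_3 = 3*5 + 4 = 19.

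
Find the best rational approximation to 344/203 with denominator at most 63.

Expand x = 344/203 as a continued fraction with the Euclidean algorithm:
  344 = 1*203 + 141, so a_0 = 1.
  203 = 1*141 + 62, so a_1 = 1.
  141 = 2*62 + 17, so a_2 = 2.
  62 = 3*17 + 11, so a_3 = 3.
  17 = 1*11 + 6, so a_4 = 1.
  11 = 1*6 + 5, so a_5 = 1.
  6 = 1*5 + 1, so a_6 = 1.
  5 = 5*1 + 0, so a_7 = 5.
so x = [1; 1, 2, 3, 1, 1, 1, 5].
Convergents (p_i = a_i*p_{i-1} + p_{i-2}, q_i = a_i*q_{i-1} + q_{i-2} with p_{-2}=0, p_{-1}=1, q_{-2}=1, q_{-1}=0), until the denominator exceeds 63:
  i=0: a_0=1, p_0 = 1*1 + 0 = 1, q_0 = 1*0 + 1 = 1.
  i=1: a_1=1, p_1 = 1*1 + 1 = 2, q_1 = 1*1 + 0 = 1.
  i=2: a_2=2, p_2 = 2*2 + 1 = 5, q_2 = 2*1 + 1 = 3.
  i=3: a_3=3, p_3 = 3*5 + 2 = 17, q_3 = 3*3 + 1 = 10.
  i=4: a_4=1, p_4 = 1*17 + 5 = 22, q_4 = 1*10 + 3 = 13.
  i=5: a_5=1, p_5 = 1*22 + 17 = 39, q_5 = 1*13 + 10 = 23.
  i=6: a_6=1, p_6 = 1*39 + 22 = 61, q_6 = 1*23 + 13 = 36.
  i=7: a_7=5, p_7 = 5*61 + 39 = 344, q_7 = 5*36 + 23 = 203.
q_7 = 203 > 63, so the last convergent with denominator <= 63 is p_6/q_6 = 61/36.
The closest fraction with denominator <= 63 is either p_6/q_6 or the intermediate fraction (k*p_6 + p_5)/(k*q_6 + q_5) with the largest k >= 1 whose denominator stays <= 63; these approach x as k grows, and every other convergent or intermediate fraction in range is farther away.
Largest k: floor((63 - q_5)/q_6) = floor((63 - 23)/36) = 1.
That gives (1*61 + 39)/(1*36 + 23) = 100/59.
Compare the errors: |x - 61/36| = |344*36 - 61*203|/(203*36) = 1/7308, and |x - 100/59| = |344*59 - 100*203|/(203*59) = 4/11977.
Cross-multiplying, 1*11977 = 11977 < 29232 = 4*7308, so 1/7308 is smaller: the convergent 61/36 is closer to x than 100/59.

61/36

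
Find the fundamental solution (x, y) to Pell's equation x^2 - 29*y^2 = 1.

First expand sqrt(29) as a continued fraction. With x_i = (sqrt(29) + m_i)/d_i and (m_0, d_0) = (0, 1): a_0 = floor(sqrt(29)) = 5, since 5^2 = 25 <= 29 < 36 = 6^2.
Iterate m_{i+1} = d_i*a_i - m_i, d_{i+1} = (29 - m_{i+1}^2)/d_i, a_{i+1} = floor((a_0 + m_{i+1})/d_{i+1}):
  m_1 = 1*5 - 0 = 5, d_1 = (29 - 5^2)/1 = 4/1 = 4, a_1 = floor((5 + 5)/4) = 2.
  m_2 = 4*2 - 5 = 3, d_2 = (29 - 3^2)/4 = 20/4 = 5, a_2 = floor((5 + 3)/5) = 1.
  m_3 = 5*1 - 3 = 2, d_3 = (29 - 2^2)/5 = 25/5 = 5, a_3 = floor((5 + 2)/5) = 1.
  m_4 = 5*1 - 2 = 3, d_4 = (29 - 3^2)/5 = 20/5 = 4, a_4 = floor((5 + 3)/4) = 2.
  m_5 = 4*2 - 3 = 5, d_5 = (29 - 5^2)/4 = 4/4 = 1, a_5 = floor((5 + 5)/1) = 10.
  m_6 = 1*10 - 5 = 5, d_6 = (29 - 5^2)/1 = 4/1 = 4: (m_6, d_6) = (m_1, d_1) = (5, 4), so from here the quotients repeat a_1, ..., a_5; the period length is 5.
So sqrt(29) = [5; (2, 1, 1, 2, 10)] with period length k = 5.
k is odd, so (p_{k-1}, q_{k-1}) only solves x^2 - 29y^2 = -1 and the fundamental solution of x^2 - 29y^2 = 1 is (p_{2k-1}, q_{2k-1}) = (p_9, q_9); compute convergents through index 9, running through the period twice.
Convergents (p_i = a_i*p_{i-1} + p_{i-2}, q_i = a_i*q_{i-1} + q_{i-2} with p_{-2}=0, p_{-1}=1, q_{-2}=1, q_{-1}=0):
  i=0: a_0=5, p_0 = 5*1 + 0 = 5, q_0 = 5*0 + 1 = 1.
  i=1: a_1=2, p_1 = 2*5 + 1 = 11, q_1 = 2*1 + 0 = 2.
  i=2: a_2=1, p_2 = 1*11 + 5 = 16, q_2 = 1*2 + 1 = 3.
  i=3: a_3=1, p_3 = 1*16 + 11 = 27, q_3 = 1*3 + 2 = 5.
  i=4: a_4=2, p_4 = 2*27 + 16 = 70, q_4 = 2*5 + 3 = 13.
  i=5: a_5=10, p_5 = 10*70 + 27 = 727, q_5 = 10*13 + 5 = 135.
  i=6: a_6=2, p_6 = 2*727 + 70 = 1524, q_6 = 2*135 + 13 = 283.
  i=7: a_7=1, p_7 = 1*1524 + 727 = 2251, q_7 = 1*283 + 135 = 418.
  i=8: a_8=1, p_8 = 1*2251 + 1524 = 3775, q_8 = 1*418 + 283 = 701.
  i=9: a_9=2, p_9 = 2*3775 + 2251 = 9801, q_9 = 2*701 + 418 = 1820.
Indeed p_4^2 - 29*q_4^2 = 4900 - 4901 = -1, not +1.
Check: 9801^2 - 29*1820^2 = 96059601 - 96059600 = 1, so (x, y) = (9801, 1820) solves the equation, and by the theorem it is the least positive solution.

(x, y) = (9801, 1820)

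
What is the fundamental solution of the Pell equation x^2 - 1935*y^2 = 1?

First expand sqrt(1935) as a continued fraction. With x_i = (sqrt(1935) + m_i)/d_i and (m_0, d_0) = (0, 1): a_0 = floor(sqrt(1935)) = 43, since 43^2 = 1849 <= 1935 < 1936 = 44^2.
Iterate m_{i+1} = d_i*a_i - m_i, d_{i+1} = (1935 - m_{i+1}^2)/d_i, a_{i+1} = floor((a_0 + m_{i+1})/d_{i+1}):
  m_1 = 1*43 - 0 = 43, d_1 = (1935 - 43^2)/1 = 86/1 = 86, a_1 = floor((43 + 43)/86) = 1.
  m_2 = 86*1 - 43 = 43, d_2 = (1935 - 43^2)/86 = 86/86 = 1, a_2 = floor((43 + 43)/1) = 86.
  m_3 = 1*86 - 43 = 43, d_3 = (1935 - 43^2)/1 = 86/1 = 86: (m_3, d_3) = (m_1, d_1) = (43, 86), so from here the quotients repeat a_1, a_2; the period length is 2.
So sqrt(1935) = [43; (1, 86)] with period length k = 2.
k is even, so the fundamental solution of x^2 - 1935y^2 = 1 is (p_{k-1}, q_{k-1}) = (p_1, q_1); compute convergents through index 1.
Convergents (p_i = a_i*p_{i-1} + p_{i-2}, q_i = a_i*q_{i-1} + q_{i-2} with p_{-2}=0, p_{-1}=1, q_{-2}=1, q_{-1}=0):
  i=0: a_0=43, p_0 = 43*1 + 0 = 43, q_0 = 43*0 + 1 = 1.
  i=1: a_1=1, p_1 = 1*43 + 1 = 44, q_1 = 1*1 + 0 = 1.
Check: 44^2 - 1935*1^2 = 1936 - 1935 = 1, so (x, y) = (44, 1) solves the equation, and by the theorem it is the least positive solution.

(x, y) = (44, 1)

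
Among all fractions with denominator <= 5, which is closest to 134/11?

61/5

Expand x = 134/11 as a continued fraction with the Euclidean algorithm:
  134 = 12*11 + 2, so a_0 = 12.
  11 = 5*2 + 1, so a_1 = 5.
  2 = 2*1 + 0, so a_2 = 2.
so x = [12; 5, 2].
Convergents (p_i = a_i*p_{i-1} + p_{i-2}, q_i = a_i*q_{i-1} + q_{i-2} with p_{-2}=0, p_{-1}=1, q_{-2}=1, q_{-1}=0), until the denominator exceeds 5:
  i=0: a_0=12, p_0 = 12*1 + 0 = 12, q_0 = 12*0 + 1 = 1.
  i=1: a_1=5, p_1 = 5*12 + 1 = 61, q_1 = 5*1 + 0 = 5.
  i=2: a_2=2, p_2 = 2*61 + 12 = 134, q_2 = 2*5 + 1 = 11.
q_2 = 11 > 5, so the last convergent with denominator <= 5 is p_1/q_1 = 61/5.
The closest fraction with denominator <= 5 is either p_1/q_1 or the intermediate fraction (k*p_1 + p_0)/(k*q_1 + q_0) with the largest k >= 1 whose denominator stays <= 5; these approach x as k grows, and every other convergent or intermediate fraction in range is farther away.
Largest k: floor((5 - q_0)/q_1) = floor((5 - 1)/5) = 0.
Since k = 0, no intermediate fraction beyond p_1/q_1 has denominator <= 5, so the convergent 61/5 is the closest (its error is |134*5 - 61*11|/(11*5) = 1/55).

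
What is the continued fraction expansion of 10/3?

Run the Euclidean algorithm on 10 and 3; the successive quotients are the partial quotients a_0, a_1, ... (each step inverts the fractional part left over by the previous one):
  10 = 3*3 + 1, so a_0 = 3.
  3 = 3*1 + 0, so a_1 = 3.
The remainder reaches 0 after 2 divisions, so the expansion has 2 partial quotients, read off in order.

[3; 3]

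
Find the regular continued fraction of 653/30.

[21; 1, 3, 3, 2]

Run the Euclidean algorithm on 653 and 30; the successive quotients are the partial quotients a_0, a_1, ... (each step inverts the fractional part left over by the previous one):
  653 = 21*30 + 23, so a_0 = 21.
  30 = 1*23 + 7, so a_1 = 1.
  23 = 3*7 + 2, so a_2 = 3.
  7 = 3*2 + 1, so a_3 = 3.
  2 = 2*1 + 0, so a_4 = 2.
The remainder reaches 0 after 5 divisions, so the expansion has 5 partial quotients, read off in order.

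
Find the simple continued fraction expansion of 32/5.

[6; 2, 2]

Run the Euclidean algorithm on 32 and 5; the successive quotients are the partial quotients a_0, a_1, ... (each step inverts the fractional part left over by the previous one):
  32 = 6*5 + 2, so a_0 = 6.
  5 = 2*2 + 1, so a_1 = 2.
  2 = 2*1 + 0, so a_2 = 2.
The remainder reaches 0 after 3 divisions, so the expansion has 3 partial quotients, read off in order.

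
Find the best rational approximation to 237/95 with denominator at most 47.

5/2

Expand x = 237/95 as a continued fraction with the Euclidean algorithm:
  237 = 2*95 + 47, so a_0 = 2.
  95 = 2*47 + 1, so a_1 = 2.
  47 = 47*1 + 0, so a_2 = 47.
so x = [2; 2, 47].
Convergents (p_i = a_i*p_{i-1} + p_{i-2}, q_i = a_i*q_{i-1} + q_{i-2} with p_{-2}=0, p_{-1}=1, q_{-2}=1, q_{-1}=0), until the denominator exceeds 47:
  i=0: a_0=2, p_0 = 2*1 + 0 = 2, q_0 = 2*0 + 1 = 1.
  i=1: a_1=2, p_1 = 2*2 + 1 = 5, q_1 = 2*1 + 0 = 2.
  i=2: a_2=47, p_2 = 47*5 + 2 = 237, q_2 = 47*2 + 1 = 95.
q_2 = 95 > 47, so the last convergent with denominator <= 47 is p_1/q_1 = 5/2.
The closest fraction with denominator <= 47 is either p_1/q_1 or the intermediate fraction (k*p_1 + p_0)/(k*q_1 + q_0) with the largest k >= 1 whose denominator stays <= 47; these approach x as k grows, and every other convergent or intermediate fraction in range is farther away.
Largest k: floor((47 - q_0)/q_1) = floor((47 - 1)/2) = 23.
That gives (23*5 + 2)/(23*2 + 1) = 117/47.
Compare the errors: |x - 5/2| = |237*2 - 5*95|/(95*2) = 1/190, and |x - 117/47| = |237*47 - 117*95|/(95*47) = 24/4465.
Cross-multiplying, 1*4465 = 4465 < 4560 = 24*190, so 1/190 is smaller: the convergent 5/2 is closer to x than 117/47.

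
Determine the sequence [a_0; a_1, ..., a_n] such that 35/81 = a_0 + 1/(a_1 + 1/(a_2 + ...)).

[0; 2, 3, 5, 2]

Run the Euclidean algorithm on 35 and 81; the successive quotients are the partial quotients a_0, a_1, ... (each step inverts the fractional part left over by the previous one):
  35 = 0*81 + 35, so a_0 = 0.
  81 = 2*35 + 11, so a_1 = 2.
  35 = 3*11 + 2, so a_2 = 3.
  11 = 5*2 + 1, so a_3 = 5.
  2 = 2*1 + 0, so a_4 = 2.
The remainder reaches 0 after 5 divisions, so the expansion has 5 partial quotients, read off in order.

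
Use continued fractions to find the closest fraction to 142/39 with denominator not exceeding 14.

Expand x = 142/39 as a continued fraction with the Euclidean algorithm:
  142 = 3*39 + 25, so a_0 = 3.
  39 = 1*25 + 14, so a_1 = 1.
  25 = 1*14 + 11, so a_2 = 1.
  14 = 1*11 + 3, so a_3 = 1.
  11 = 3*3 + 2, so a_4 = 3.
  3 = 1*2 + 1, so a_5 = 1.
  2 = 2*1 + 0, so a_6 = 2.
so x = [3; 1, 1, 1, 3, 1, 2].
Convergents (p_i = a_i*p_{i-1} + p_{i-2}, q_i = a_i*q_{i-1} + q_{i-2} with p_{-2}=0, p_{-1}=1, q_{-2}=1, q_{-1}=0), until the denominator exceeds 14:
  i=0: a_0=3, p_0 = 3*1 + 0 = 3, q_0 = 3*0 + 1 = 1.
  i=1: a_1=1, p_1 = 1*3 + 1 = 4, q_1 = 1*1 + 0 = 1.
  i=2: a_2=1, p_2 = 1*4 + 3 = 7, q_2 = 1*1 + 1 = 2.
  i=3: a_3=1, p_3 = 1*7 + 4 = 11, q_3 = 1*2 + 1 = 3.
  i=4: a_4=3, p_4 = 3*11 + 7 = 40, q_4 = 3*3 + 2 = 11.
  i=5: a_5=1, p_5 = 1*40 + 11 = 51, q_5 = 1*11 + 3 = 14.
  i=6: a_6=2, p_6 = 2*51 + 40 = 142, q_6 = 2*14 + 11 = 39.
q_6 = 39 > 14, so the last convergent with denominator <= 14 is p_5/q_5 = 51/14.
The closest fraction with denominator <= 14 is either p_5/q_5 or the intermediate fraction (k*p_5 + p_4)/(k*q_5 + q_4) with the largest k >= 1 whose denominator stays <= 14; these approach x as k grows, and every other convergent or intermediate fraction in range is farther away.
Largest k: floor((14 - q_4)/q_5) = floor((14 - 11)/14) = 0.
Since k = 0, no intermediate fraction beyond p_5/q_5 has denominator <= 14, so the convergent 51/14 is the closest (its error is |142*14 - 51*39|/(39*14) = 1/546).

51/14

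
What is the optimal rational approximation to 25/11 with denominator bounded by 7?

16/7

Expand x = 25/11 as a continued fraction with the Euclidean algorithm:
  25 = 2*11 + 3, so a_0 = 2.
  11 = 3*3 + 2, so a_1 = 3.
  3 = 1*2 + 1, so a_2 = 1.
  2 = 2*1 + 0, so a_3 = 2.
so x = [2; 3, 1, 2].
Convergents (p_i = a_i*p_{i-1} + p_{i-2}, q_i = a_i*q_{i-1} + q_{i-2} with p_{-2}=0, p_{-1}=1, q_{-2}=1, q_{-1}=0), until the denominator exceeds 7:
  i=0: a_0=2, p_0 = 2*1 + 0 = 2, q_0 = 2*0 + 1 = 1.
  i=1: a_1=3, p_1 = 3*2 + 1 = 7, q_1 = 3*1 + 0 = 3.
  i=2: a_2=1, p_2 = 1*7 + 2 = 9, q_2 = 1*3 + 1 = 4.
  i=3: a_3=2, p_3 = 2*9 + 7 = 25, q_3 = 2*4 + 3 = 11.
q_3 = 11 > 7, so the last convergent with denominator <= 7 is p_2/q_2 = 9/4.
The closest fraction with denominator <= 7 is either p_2/q_2 or the intermediate fraction (k*p_2 + p_1)/(k*q_2 + q_1) with the largest k >= 1 whose denominator stays <= 7; these approach x as k grows, and every other convergent or intermediate fraction in range is farther away.
Largest k: floor((7 - q_1)/q_2) = floor((7 - 3)/4) = 1.
That gives (1*9 + 7)/(1*4 + 3) = 16/7.
Compare the errors: |x - 9/4| = |25*4 - 9*11|/(11*4) = 1/44, and |x - 16/7| = |25*7 - 16*11|/(11*7) = 1/77.
Cross-multiplying, 1*44 = 44 < 77 = 1*77, so 1/77 is smaller: the intermediate fraction 16/7 is closer to x than 9/4.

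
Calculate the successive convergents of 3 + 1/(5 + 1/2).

Using the convergent recurrence p_i = a_i*p_{i-1} + p_{i-2}, q_i = a_i*q_{i-1} + q_{i-2} with p_{-2}=0, p_{-1}=1, q_{-2}=1, q_{-1}=0:
  i=0: a_0=3, p_0 = 3*1 + 0 = 3, q_0 = 3*0 + 1 = 1.
  i=1: a_1=5, p_1 = 5*3 + 1 = 16, q_1 = 5*1 + 0 = 5.
  i=2: a_2=2, p_2 = 2*16 + 3 = 35, q_2 = 2*5 + 1 = 11.

3/1, 16/5, 35/11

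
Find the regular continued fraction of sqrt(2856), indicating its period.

Write x_i = (sqrt(2856) + m_i)/d_i with (m_0, d_0) = (0, 1). a_0 = floor(sqrt(2856)) = 53, since 53^2 = 2809 <= 2856 < 2916 = 54^2.
Iterate m_{i+1} = d_i*a_i - m_i, d_{i+1} = (2856 - m_{i+1}^2)/d_i, a_{i+1} = floor((a_0 + m_{i+1})/d_{i+1}):
  m_1 = 1*53 - 0 = 53, d_1 = (2856 - 53^2)/1 = 47/1 = 47, a_1 = floor((53 + 53)/47) = 2.
  m_2 = 47*2 - 53 = 41, d_2 = (2856 - 41^2)/47 = 1175/47 = 25, a_2 = floor((53 + 41)/25) = 3.
  m_3 = 25*3 - 41 = 34, d_3 = (2856 - 34^2)/25 = 1700/25 = 68, a_3 = floor((53 + 34)/68) = 1.
  m_4 = 68*1 - 34 = 34, d_4 = (2856 - 34^2)/68 = 1700/68 = 25, a_4 = floor((53 + 34)/25) = 3.
  m_5 = 25*3 - 34 = 41, d_5 = (2856 - 41^2)/25 = 1175/25 = 47, a_5 = floor((53 + 41)/47) = 2.
  m_6 = 47*2 - 41 = 53, d_6 = (2856 - 53^2)/47 = 47/47 = 1, a_6 = floor((53 + 53)/1) = 106.
  m_7 = 1*106 - 53 = 53, d_7 = (2856 - 53^2)/1 = 47/1 = 47: (m_7, d_7) = (m_1, d_1) = (53, 47), so from here the quotients repeat a_1, ..., a_6; the period length is 6.
Hence the expansion of sqrt(2856) is a_0 = 53 followed by the repeating block 2, 3, 1, 3, 2, 106 (period 6).

[53; (2, 3, 1, 3, 2, 106)]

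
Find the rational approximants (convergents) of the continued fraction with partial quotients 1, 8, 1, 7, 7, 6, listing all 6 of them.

1/1, 9/8, 10/9, 79/71, 563/506, 3457/3107

Using the convergent recurrence p_i = a_i*p_{i-1} + p_{i-2}, q_i = a_i*q_{i-1} + q_{i-2} with p_{-2}=0, p_{-1}=1, q_{-2}=1, q_{-1}=0:
  i=0: a_0=1, p_0 = 1*1 + 0 = 1, q_0 = 1*0 + 1 = 1.
  i=1: a_1=8, p_1 = 8*1 + 1 = 9, q_1 = 8*1 + 0 = 8.
  i=2: a_2=1, p_2 = 1*9 + 1 = 10, q_2 = 1*8 + 1 = 9.
  i=3: a_3=7, p_3 = 7*10 + 9 = 79, q_3 = 7*9 + 8 = 71.
  i=4: a_4=7, p_4 = 7*79 + 10 = 563, q_4 = 7*71 + 9 = 506.
  i=5: a_5=6, p_5 = 6*563 + 79 = 3457, q_5 = 6*506 + 71 = 3107.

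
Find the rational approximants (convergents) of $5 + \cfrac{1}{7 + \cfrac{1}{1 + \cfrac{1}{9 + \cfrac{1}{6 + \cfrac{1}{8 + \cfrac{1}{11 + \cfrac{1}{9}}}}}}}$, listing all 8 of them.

5/1, 36/7, 41/8, 405/79, 2471/482, 20173/3935, 224374/43767, 2039539/397838

Using the convergent recurrence p_i = a_i*p_{i-1} + p_{i-2}, q_i = a_i*q_{i-1} + q_{i-2} with p_{-2}=0, p_{-1}=1, q_{-2}=1, q_{-1}=0:
  i=0: a_0=5, p_0 = 5*1 + 0 = 5, q_0 = 5*0 + 1 = 1.
  i=1: a_1=7, p_1 = 7*5 + 1 = 36, q_1 = 7*1 + 0 = 7.
  i=2: a_2=1, p_2 = 1*36 + 5 = 41, q_2 = 1*7 + 1 = 8.
  i=3: a_3=9, p_3 = 9*41 + 36 = 405, q_3 = 9*8 + 7 = 79.
  i=4: a_4=6, p_4 = 6*405 + 41 = 2471, q_4 = 6*79 + 8 = 482.
  i=5: a_5=8, p_5 = 8*2471 + 405 = 20173, q_5 = 8*482 + 79 = 3935.
  i=6: a_6=11, p_6 = 11*20173 + 2471 = 224374, q_6 = 11*3935 + 482 = 43767.
  i=7: a_7=9, p_7 = 9*224374 + 20173 = 2039539, q_7 = 9*43767 + 3935 = 397838.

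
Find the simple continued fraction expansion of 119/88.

Run the Euclidean algorithm on 119 and 88; the successive quotients are the partial quotients a_0, a_1, ... (each step inverts the fractional part left over by the previous one):
  119 = 1*88 + 31, so a_0 = 1.
  88 = 2*31 + 26, so a_1 = 2.
  31 = 1*26 + 5, so a_2 = 1.
  26 = 5*5 + 1, so a_3 = 5.
  5 = 5*1 + 0, so a_4 = 5.
The remainder reaches 0 after 5 divisions, so the expansion has 5 partial quotients, read off in order.

[1; 2, 1, 5, 5]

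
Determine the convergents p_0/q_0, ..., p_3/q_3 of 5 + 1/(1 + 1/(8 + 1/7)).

5/1, 6/1, 53/9, 377/64

Using the convergent recurrence p_i = a_i*p_{i-1} + p_{i-2}, q_i = a_i*q_{i-1} + q_{i-2} with p_{-2}=0, p_{-1}=1, q_{-2}=1, q_{-1}=0:
  i=0: a_0=5, p_0 = 5*1 + 0 = 5, q_0 = 5*0 + 1 = 1.
  i=1: a_1=1, p_1 = 1*5 + 1 = 6, q_1 = 1*1 + 0 = 1.
  i=2: a_2=8, p_2 = 8*6 + 5 = 53, q_2 = 8*1 + 1 = 9.
  i=3: a_3=7, p_3 = 7*53 + 6 = 377, q_3 = 7*9 + 1 = 64.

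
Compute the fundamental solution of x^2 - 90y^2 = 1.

First expand sqrt(90) as a continued fraction. With x_i = (sqrt(90) + m_i)/d_i and (m_0, d_0) = (0, 1): a_0 = floor(sqrt(90)) = 9, since 9^2 = 81 <= 90 < 100 = 10^2.
Iterate m_{i+1} = d_i*a_i - m_i, d_{i+1} = (90 - m_{i+1}^2)/d_i, a_{i+1} = floor((a_0 + m_{i+1})/d_{i+1}):
  m_1 = 1*9 - 0 = 9, d_1 = (90 - 9^2)/1 = 9/1 = 9, a_1 = floor((9 + 9)/9) = 2.
  m_2 = 9*2 - 9 = 9, d_2 = (90 - 9^2)/9 = 9/9 = 1, a_2 = floor((9 + 9)/1) = 18.
  m_3 = 1*18 - 9 = 9, d_3 = (90 - 9^2)/1 = 9/1 = 9: (m_3, d_3) = (m_1, d_1) = (9, 9), so from here the quotients repeat a_1, a_2; the period length is 2.
So sqrt(90) = [9; (2, 18)] with period length k = 2.
k is even, so the fundamental solution of x^2 - 90y^2 = 1 is (p_{k-1}, q_{k-1}) = (p_1, q_1); compute convergents through index 1.
Convergents (p_i = a_i*p_{i-1} + p_{i-2}, q_i = a_i*q_{i-1} + q_{i-2} with p_{-2}=0, p_{-1}=1, q_{-2}=1, q_{-1}=0):
  i=0: a_0=9, p_0 = 9*1 + 0 = 9, q_0 = 9*0 + 1 = 1.
  i=1: a_1=2, p_1 = 2*9 + 1 = 19, q_1 = 2*1 + 0 = 2.
Check: 19^2 - 90*2^2 = 361 - 360 = 1, so (x, y) = (19, 2) solves the equation, and by the theorem it is the least positive solution.

(x, y) = (19, 2)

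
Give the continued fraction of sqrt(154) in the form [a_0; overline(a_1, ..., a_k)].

Write x_i = (sqrt(154) + m_i)/d_i with (m_0, d_0) = (0, 1). a_0 = floor(sqrt(154)) = 12, since 12^2 = 144 <= 154 < 169 = 13^2.
Iterate m_{i+1} = d_i*a_i - m_i, d_{i+1} = (154 - m_{i+1}^2)/d_i, a_{i+1} = floor((a_0 + m_{i+1})/d_{i+1}):
  m_1 = 1*12 - 0 = 12, d_1 = (154 - 12^2)/1 = 10/1 = 10, a_1 = floor((12 + 12)/10) = 2.
  m_2 = 10*2 - 12 = 8, d_2 = (154 - 8^2)/10 = 90/10 = 9, a_2 = floor((12 + 8)/9) = 2.
  m_3 = 9*2 - 8 = 10, d_3 = (154 - 10^2)/9 = 54/9 = 6, a_3 = floor((12 + 10)/6) = 3.
  m_4 = 6*3 - 10 = 8, d_4 = (154 - 8^2)/6 = 90/6 = 15, a_4 = floor((12 + 8)/15) = 1.
  m_5 = 15*1 - 8 = 7, d_5 = (154 - 7^2)/15 = 105/15 = 7, a_5 = floor((12 + 7)/7) = 2.
  m_6 = 7*2 - 7 = 7, d_6 = (154 - 7^2)/7 = 105/7 = 15, a_6 = floor((12 + 7)/15) = 1.
  m_7 = 15*1 - 7 = 8, d_7 = (154 - 8^2)/15 = 90/15 = 6, a_7 = floor((12 + 8)/6) = 3.
  m_8 = 6*3 - 8 = 10, d_8 = (154 - 10^2)/6 = 54/6 = 9, a_8 = floor((12 + 10)/9) = 2.
  m_9 = 9*2 - 10 = 8, d_9 = (154 - 8^2)/9 = 90/9 = 10, a_9 = floor((12 + 8)/10) = 2.
  m_10 = 10*2 - 8 = 12, d_10 = (154 - 12^2)/10 = 10/10 = 1, a_10 = floor((12 + 12)/1) = 24.
  m_11 = 1*24 - 12 = 12, d_11 = (154 - 12^2)/1 = 10/1 = 10: (m_11, d_11) = (m_1, d_1) = (12, 10), so from here the quotients repeat a_1, ..., a_10; the period length is 10.
Hence the expansion of sqrt(154) is a_0 = 12 followed by the repeating block 2, 2, 3, 1, 2, 1, 3, 2, 2, 24 (period 10).

[12; overline(2, 2, 3, 1, 2, 1, 3, 2, 2, 24)]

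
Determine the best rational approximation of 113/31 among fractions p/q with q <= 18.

Expand x = 113/31 as a continued fraction with the Euclidean algorithm:
  113 = 3*31 + 20, so a_0 = 3.
  31 = 1*20 + 11, so a_1 = 1.
  20 = 1*11 + 9, so a_2 = 1.
  11 = 1*9 + 2, so a_3 = 1.
  9 = 4*2 + 1, so a_4 = 4.
  2 = 2*1 + 0, so a_5 = 2.
so x = [3; 1, 1, 1, 4, 2].
Convergents (p_i = a_i*p_{i-1} + p_{i-2}, q_i = a_i*q_{i-1} + q_{i-2} with p_{-2}=0, p_{-1}=1, q_{-2}=1, q_{-1}=0), until the denominator exceeds 18:
  i=0: a_0=3, p_0 = 3*1 + 0 = 3, q_0 = 3*0 + 1 = 1.
  i=1: a_1=1, p_1 = 1*3 + 1 = 4, q_1 = 1*1 + 0 = 1.
  i=2: a_2=1, p_2 = 1*4 + 3 = 7, q_2 = 1*1 + 1 = 2.
  i=3: a_3=1, p_3 = 1*7 + 4 = 11, q_3 = 1*2 + 1 = 3.
  i=4: a_4=4, p_4 = 4*11 + 7 = 51, q_4 = 4*3 + 2 = 14.
  i=5: a_5=2, p_5 = 2*51 + 11 = 113, q_5 = 2*14 + 3 = 31.
q_5 = 31 > 18, so the last convergent with denominator <= 18 is p_4/q_4 = 51/14.
The closest fraction with denominator <= 18 is either p_4/q_4 or the intermediate fraction (k*p_4 + p_3)/(k*q_4 + q_3) with the largest k >= 1 whose denominator stays <= 18; these approach x as k grows, and every other convergent or intermediate fraction in range is farther away.
Largest k: floor((18 - q_3)/q_4) = floor((18 - 3)/14) = 1.
That gives (1*51 + 11)/(1*14 + 3) = 62/17.
Compare the errors: |x - 51/14| = |113*14 - 51*31|/(31*14) = 1/434, and |x - 62/17| = |113*17 - 62*31|/(31*17) = 1/527.
Cross-multiplying, 1*434 = 434 < 527 = 1*527, so 1/527 is smaller: the intermediate fraction 62/17 is closer to x than 51/14.

62/17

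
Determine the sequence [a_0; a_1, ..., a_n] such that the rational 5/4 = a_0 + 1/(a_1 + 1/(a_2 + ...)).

Run the Euclidean algorithm on 5 and 4; the successive quotients are the partial quotients a_0, a_1, ... (each step inverts the fractional part left over by the previous one):
  5 = 1*4 + 1, so a_0 = 1.
  4 = 4*1 + 0, so a_1 = 4.
The remainder reaches 0 after 2 divisions, so the expansion has 2 partial quotients, read off in order.

[1; 4]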